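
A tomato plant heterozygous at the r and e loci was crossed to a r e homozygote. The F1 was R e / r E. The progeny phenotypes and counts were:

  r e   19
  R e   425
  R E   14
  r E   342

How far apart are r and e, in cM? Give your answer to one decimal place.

4.1 cM

The recombinant classes are R E and r e: 14 + 19 = 33.
Recombination frequency = 33/800 = 0.0413 ≈ 4.1%, i.e. 4.1 cM.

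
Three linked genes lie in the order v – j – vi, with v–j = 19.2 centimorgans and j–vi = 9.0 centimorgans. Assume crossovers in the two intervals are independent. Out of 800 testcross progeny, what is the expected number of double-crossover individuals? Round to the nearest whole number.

14

Map distances give recombination frequencies of 0.192 and 0.090 for the two intervals.
With no interference, expected double-crossover frequency = 0.192 × 0.090 = 0.01728.
Expected number = 0.01728 × 800 = 13.82 ≈ 14.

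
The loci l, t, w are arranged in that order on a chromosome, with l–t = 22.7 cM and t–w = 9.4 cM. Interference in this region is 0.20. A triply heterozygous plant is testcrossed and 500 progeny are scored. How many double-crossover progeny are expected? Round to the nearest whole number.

9

Map distances give recombination frequencies of 0.227 and 0.094 for the two intervals.
With interference 0.20 (so coincidence = 0.80), expected double-crossover frequency = 0.227 × 0.094 × 0.80 = 0.01707.
Expected number = 0.01707 × 500 = 8.54 ≈ 9.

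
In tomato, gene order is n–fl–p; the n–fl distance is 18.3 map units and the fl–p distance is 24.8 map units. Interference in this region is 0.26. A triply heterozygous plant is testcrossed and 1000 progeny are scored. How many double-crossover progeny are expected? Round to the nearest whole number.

Map distances give recombination frequencies of 0.183 and 0.248 for the two intervals.
With interference 0.26 (so coincidence = 0.74), expected double-crossover frequency = 0.183 × 0.248 × 0.74 = 0.03358.
Expected number = 0.03358 × 1000 = 33.58 ≈ 34.

34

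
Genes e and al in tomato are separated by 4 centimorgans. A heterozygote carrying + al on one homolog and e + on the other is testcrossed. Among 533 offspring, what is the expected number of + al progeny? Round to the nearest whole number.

A map distance of 4 centimorgans corresponds to a recombination frequency of 0.040.
The F1 is + al / e +, so + al is a parental gamete class with expected frequency (1 − r)/2 = 0.960/2 = 0.4800.
Expected number = 0.4800 × 533 = 255.84 ≈ 256.

256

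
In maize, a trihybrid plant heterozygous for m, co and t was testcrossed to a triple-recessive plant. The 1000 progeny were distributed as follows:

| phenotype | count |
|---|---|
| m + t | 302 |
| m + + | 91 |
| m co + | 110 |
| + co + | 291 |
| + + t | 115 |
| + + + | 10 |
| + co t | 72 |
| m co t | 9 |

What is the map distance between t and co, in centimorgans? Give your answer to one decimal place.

18.2 centimorgans

The two most frequent reciprocal classes, m + t and + co +, are the parental types, so the F1 was m + t / + co +.
The two rarest classes, m co t and + + +, are the double crossovers. Comparing them with the parentals, only the co allele has switched, so co is the middle locus and the order is m – co – t.
Crossovers in the co–t interval produce the single-crossover classes m + + and + co t (91 + 72 = 163) plus the double crossovers (19).
RF(co–t) = (163 + 19) / 1000 = 182/1000 = 0.1820 → 18.2 centimorgans.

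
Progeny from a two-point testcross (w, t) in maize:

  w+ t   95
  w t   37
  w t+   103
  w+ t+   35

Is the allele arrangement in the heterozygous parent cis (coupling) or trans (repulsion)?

The two most frequent classes are w+ t (95) and w t+ (103); these are the parental (non-recombinant) types.
So the F1 carried w+ t on one chromosome and w t+ on the other — the recessive alleles are on opposite chromosomes (trans / repulsion).

trans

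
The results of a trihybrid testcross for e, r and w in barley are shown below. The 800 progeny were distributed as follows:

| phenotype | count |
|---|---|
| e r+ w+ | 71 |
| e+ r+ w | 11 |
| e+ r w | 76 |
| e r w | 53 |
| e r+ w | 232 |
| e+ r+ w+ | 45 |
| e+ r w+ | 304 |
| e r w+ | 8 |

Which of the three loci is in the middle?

e

The two most frequent reciprocal classes, e r+ w and e+ r w+, are the parental types, so the F1 was e r+ w / e+ r w+.
The two rarest classes, e+ r+ w and e r w+, are the double crossovers. Comparing them with the parentals, only the e allele has switched, so e is the middle locus and the order is w – e – r.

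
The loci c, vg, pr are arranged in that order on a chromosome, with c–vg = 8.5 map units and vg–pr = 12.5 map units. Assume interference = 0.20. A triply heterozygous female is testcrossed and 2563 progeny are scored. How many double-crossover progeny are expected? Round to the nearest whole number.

22

Map distances give recombination frequencies of 0.085 and 0.125 for the two intervals.
With interference 0.20 (so coincidence = 0.80), expected double-crossover frequency = 0.085 × 0.125 × 0.80 = 0.00850.
Expected number = 0.00850 × 2563 = 21.79 ≈ 22.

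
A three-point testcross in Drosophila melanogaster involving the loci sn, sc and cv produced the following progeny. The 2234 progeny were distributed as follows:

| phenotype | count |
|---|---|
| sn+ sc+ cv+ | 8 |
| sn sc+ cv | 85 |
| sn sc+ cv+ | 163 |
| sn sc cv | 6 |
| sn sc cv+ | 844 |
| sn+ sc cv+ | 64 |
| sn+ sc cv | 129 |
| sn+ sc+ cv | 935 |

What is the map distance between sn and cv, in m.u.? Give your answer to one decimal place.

7.3 m.u.

The two most frequent reciprocal classes, sn sc cv+ and sn+ sc+ cv, are the parental types, so the F1 was sn sc cv+ / sn+ sc+ cv.
The two rarest classes, sn sc cv and sn+ sc+ cv+, are the double crossovers. Comparing them with the parentals, only the cv allele has switched, so cv is the middle locus and the order is sc – cv – sn.
Crossovers in the cv–sn interval produce the single-crossover classes sn+ sc cv+ and sn sc+ cv (64 + 85 = 149) plus the double crossovers (14).
RF(cv–sn) = (149 + 14) / 2234 = 163/2234 = 0.0730 → 7.3 m.u.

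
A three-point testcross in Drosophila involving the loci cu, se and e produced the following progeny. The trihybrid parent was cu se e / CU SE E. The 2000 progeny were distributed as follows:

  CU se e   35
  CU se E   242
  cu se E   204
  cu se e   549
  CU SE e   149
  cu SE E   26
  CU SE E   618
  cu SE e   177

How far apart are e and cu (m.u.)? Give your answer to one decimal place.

The two rarest classes, CU se e and cu SE E, are the double crossovers. Comparing them with the parentals, only the cu allele has switched, so cu is the middle locus and the order is se – cu – e.
Crossovers in the cu–e interval produce the single-crossover classes cu se E and CU SE e (204 + 149 = 353) plus the double crossovers (61).
RF(cu–e) = (353 + 61) / 2000 = 414/2000 = 0.2070 → 20.7 m.u.

20.7 m.u.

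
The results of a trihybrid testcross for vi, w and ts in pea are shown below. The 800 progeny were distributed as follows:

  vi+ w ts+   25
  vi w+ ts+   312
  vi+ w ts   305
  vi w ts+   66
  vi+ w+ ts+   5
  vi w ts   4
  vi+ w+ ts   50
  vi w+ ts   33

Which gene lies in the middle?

vi

The two most frequent reciprocal classes, vi+ w ts and vi w+ ts+, are the parental types, so the F1 was vi+ w ts / vi w+ ts+.
The two rarest classes, vi w ts and vi+ w+ ts+, are the double crossovers. Comparing them with the parentals, only the vi allele has switched, so vi is the middle locus and the order is ts – vi – w.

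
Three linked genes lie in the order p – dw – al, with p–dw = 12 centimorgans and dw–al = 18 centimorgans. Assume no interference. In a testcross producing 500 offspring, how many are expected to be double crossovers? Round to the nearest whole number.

11

Map distances give recombination frequencies of 0.120 and 0.180 for the two intervals.
With no interference, expected double-crossover frequency = 0.120 × 0.180 = 0.02160.
Expected number = 0.02160 × 500 = 10.80 ≈ 11.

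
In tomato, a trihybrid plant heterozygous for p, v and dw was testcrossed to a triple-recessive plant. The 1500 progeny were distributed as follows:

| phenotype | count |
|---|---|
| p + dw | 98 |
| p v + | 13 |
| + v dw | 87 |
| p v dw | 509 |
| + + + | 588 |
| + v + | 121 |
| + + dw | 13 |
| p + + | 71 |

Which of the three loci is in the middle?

The two most frequent reciprocal classes, + + + and p v dw, are the parental types, so the F1 was + + + / p v dw.
The two rarest classes, + + dw and p v +, are the double crossovers. Comparing them with the parentals, only the dw allele has switched, so dw is the middle locus and the order is p – dw – v.

dw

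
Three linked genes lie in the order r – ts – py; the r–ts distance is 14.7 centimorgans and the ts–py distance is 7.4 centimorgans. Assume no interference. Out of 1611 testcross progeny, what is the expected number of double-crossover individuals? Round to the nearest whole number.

18

Map distances give recombination frequencies of 0.147 and 0.074 for the two intervals.
With no interference, expected double-crossover frequency = 0.147 × 0.074 = 0.01088.
Expected number = 0.01088 × 1611 = 17.52 ≈ 18.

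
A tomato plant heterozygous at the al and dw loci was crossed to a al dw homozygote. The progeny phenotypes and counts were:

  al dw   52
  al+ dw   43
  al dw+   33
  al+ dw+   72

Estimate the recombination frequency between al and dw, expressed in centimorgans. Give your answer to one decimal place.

38.0 centimorgans

The two most frequent classes, al+ dw+ (72) and al dw (52), are the parental types, so the F1 was al+ dw+ / al dw.
The recombinant classes are al+ dw and al dw+: 43 + 33 = 76.
Recombination frequency = 76/200 = 0.3800 ≈ 38.0%, i.e. 38.0 centimorgans.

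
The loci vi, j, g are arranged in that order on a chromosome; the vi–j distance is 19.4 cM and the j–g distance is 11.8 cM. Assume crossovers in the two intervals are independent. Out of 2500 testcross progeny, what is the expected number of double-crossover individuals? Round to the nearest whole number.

57

Map distances give recombination frequencies of 0.194 and 0.118 for the two intervals.
With no interference, expected double-crossover frequency = 0.194 × 0.118 = 0.02289.
Expected number = 0.02289 × 2500 = 57.23 ≈ 57.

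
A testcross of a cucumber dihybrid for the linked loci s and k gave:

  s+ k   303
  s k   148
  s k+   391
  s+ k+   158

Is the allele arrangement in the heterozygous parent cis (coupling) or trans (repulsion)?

trans

The two most frequent classes are s+ k (303) and s k+ (391); these are the parental (non-recombinant) types.
So the F1 carried s+ k on one chromosome and s k+ on the other — the recessive alleles are on opposite chromosomes (trans / repulsion).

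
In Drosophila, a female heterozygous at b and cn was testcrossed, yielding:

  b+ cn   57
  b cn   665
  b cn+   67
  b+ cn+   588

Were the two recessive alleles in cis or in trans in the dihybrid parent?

The two most frequent classes are b+ cn+ (588) and b cn (665); these are the parental (non-recombinant) types.
So the F1 carried b+ cn+ on one chromosome and b cn on the other — the recessive alleles are on the same chromosome (cis / coupling).

cis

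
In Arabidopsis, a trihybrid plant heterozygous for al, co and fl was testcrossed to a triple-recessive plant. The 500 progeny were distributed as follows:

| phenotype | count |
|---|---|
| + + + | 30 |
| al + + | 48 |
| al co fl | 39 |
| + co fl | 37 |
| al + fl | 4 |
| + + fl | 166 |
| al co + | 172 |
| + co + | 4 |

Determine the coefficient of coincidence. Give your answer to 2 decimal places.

0.56

The two most frequent reciprocal classes, + + fl and al co +, are the parental types, so the F1 was + + fl / al co +.
The two rarest classes, al + fl and + co +, are the double crossovers. Comparing them with the parentals, only the al allele has switched, so al is the middle locus and the order is co – al – fl.
co–al: (85 + 8)/500 = 0.1860; al–fl: (69 + 8)/500 = 0.1540.
Expected DCO frequency = 0.1860 × 0.1540 ≈ 0.02864; observed = 8/500 ≈ 0.01600.
Coefficient of coincidence = 0.01600/0.02864 ≈ 0.56.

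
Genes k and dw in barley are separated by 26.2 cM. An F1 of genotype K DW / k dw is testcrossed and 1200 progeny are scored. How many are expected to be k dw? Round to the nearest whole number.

443

A map distance of 26.2 cM corresponds to a recombination frequency of 0.262.
The F1 is K DW / k dw, so k dw is a parental gamete class with expected frequency (1 − r)/2 = 0.738/2 = 0.3690.
Expected number = 0.3690 × 1200 = 442.80 ≈ 443.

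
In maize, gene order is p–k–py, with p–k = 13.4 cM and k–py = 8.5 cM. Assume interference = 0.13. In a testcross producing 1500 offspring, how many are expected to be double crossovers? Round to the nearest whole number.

15

Map distances give recombination frequencies of 0.134 and 0.085 for the two intervals.
With interference 0.13 (so coincidence = 0.87), expected double-crossover frequency = 0.134 × 0.085 × 0.87 = 0.00991.
Expected number = 0.00991 × 1500 = 14.86 ≈ 15.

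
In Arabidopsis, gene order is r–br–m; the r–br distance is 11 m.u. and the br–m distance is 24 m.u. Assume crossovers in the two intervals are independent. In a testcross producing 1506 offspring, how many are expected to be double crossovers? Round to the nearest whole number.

40

Map distances give recombination frequencies of 0.110 and 0.240 for the two intervals.
With no interference, expected double-crossover frequency = 0.110 × 0.240 = 0.02640.
Expected number = 0.02640 × 1506 = 39.76 ≈ 40.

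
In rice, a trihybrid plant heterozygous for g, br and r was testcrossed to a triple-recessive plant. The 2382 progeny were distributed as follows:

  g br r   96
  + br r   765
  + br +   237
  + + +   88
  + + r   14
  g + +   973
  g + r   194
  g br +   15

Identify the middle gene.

The two most frequent reciprocal classes, g + + and + br r, are the parental types, so the F1 was g + + / + br r.
The two rarest classes, g br + and + + r, are the double crossovers. Comparing them with the parentals, only the br allele has switched, so br is the middle locus and the order is g – br – r.

br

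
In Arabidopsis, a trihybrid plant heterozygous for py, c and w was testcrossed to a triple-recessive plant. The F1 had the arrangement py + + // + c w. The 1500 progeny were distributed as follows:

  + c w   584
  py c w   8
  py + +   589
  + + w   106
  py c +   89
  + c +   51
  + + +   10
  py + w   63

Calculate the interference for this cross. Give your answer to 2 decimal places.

0.04

The two rarest classes, + + + and py c w, are the double crossovers. Comparing them with the parentals, only the py allele has switched, so py is the middle locus and the order is w – py – c.
w–py: (114 + 18)/1500 = 0.0880; py–c: (195 + 18)/1500 = 0.1420.
Expected DCO frequency = 0.0880 × 0.1420 ≈ 0.01250; observed = 18/1500 ≈ 0.01200.
Coefficient of coincidence = 0.01200/0.01250 ≈ 0.96; interference = 1 − 0.96 = 0.04.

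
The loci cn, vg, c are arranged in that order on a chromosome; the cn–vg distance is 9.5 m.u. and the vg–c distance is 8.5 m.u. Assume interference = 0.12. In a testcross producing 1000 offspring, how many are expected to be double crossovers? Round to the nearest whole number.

Map distances give recombination frequencies of 0.095 and 0.085 for the two intervals.
With interference 0.12 (so coincidence = 0.88), expected double-crossover frequency = 0.095 × 0.085 × 0.88 = 0.00711.
Expected number = 0.00711 × 1000 = 7.11 ≈ 7.

7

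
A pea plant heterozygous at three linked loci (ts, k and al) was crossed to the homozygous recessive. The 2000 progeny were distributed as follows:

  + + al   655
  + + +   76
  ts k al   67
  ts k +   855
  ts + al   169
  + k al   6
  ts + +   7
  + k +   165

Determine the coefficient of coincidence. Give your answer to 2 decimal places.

0.48

The two most frequent reciprocal classes, ts k + and + + al, are the parental types, so the F1 was ts k + / + + al.
The two rarest classes, ts + + and + k al, are the double crossovers. Comparing them with the parentals, only the k allele has switched, so k is the middle locus and the order is ts – k – al.
ts–k: (334 + 13)/2000 = 0.1735; k–al: (143 + 13)/2000 = 0.0780.
Expected DCO frequency = 0.1735 × 0.0780 ≈ 0.01353; observed = 13/2000 ≈ 0.00650.
Coefficient of coincidence = 0.00650/0.01353 ≈ 0.48.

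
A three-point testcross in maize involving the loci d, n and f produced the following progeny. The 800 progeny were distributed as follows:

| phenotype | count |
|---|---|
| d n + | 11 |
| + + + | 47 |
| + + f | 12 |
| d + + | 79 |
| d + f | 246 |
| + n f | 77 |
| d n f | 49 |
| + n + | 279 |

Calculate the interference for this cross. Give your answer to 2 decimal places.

The two most frequent reciprocal classes, + n + and d + f, are the parental types, so the F1 was + n + / d + f.
The two rarest classes, d n + and + + f, are the double crossovers. Comparing them with the parentals, only the d allele has switched, so d is the middle locus and the order is f – d – n.
f–d: (156 + 23)/800 = 0.2238; d–n: (96 + 23)/800 = 0.1487.
Expected DCO frequency = 0.2238 × 0.1487 ≈ 0.03328; observed = 23/800 ≈ 0.02875.
Coefficient of coincidence = 0.02875/0.03328 ≈ 0.86; interference = 1 − 0.86 = 0.14.

0.14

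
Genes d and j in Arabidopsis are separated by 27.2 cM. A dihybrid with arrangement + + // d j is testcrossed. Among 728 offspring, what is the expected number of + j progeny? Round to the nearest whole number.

A map distance of 27.2 cM corresponds to a recombination frequency of 0.272.
The F1 is + + / d j, so + j is a recombinant gamete class with expected frequency r/2 = 0.272/2 = 0.1360.
Expected number = 0.1360 × 728 = 99.01 ≈ 99.

99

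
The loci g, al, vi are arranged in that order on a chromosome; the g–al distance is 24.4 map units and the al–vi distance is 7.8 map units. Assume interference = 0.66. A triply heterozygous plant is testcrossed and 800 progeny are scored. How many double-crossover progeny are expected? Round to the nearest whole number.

5

Map distances give recombination frequencies of 0.244 and 0.078 for the two intervals.
With interference 0.66 (so coincidence = 0.34), expected double-crossover frequency = 0.244 × 0.078 × 0.34 = 0.00647.
Expected number = 0.00647 × 800 = 5.18 ≈ 5.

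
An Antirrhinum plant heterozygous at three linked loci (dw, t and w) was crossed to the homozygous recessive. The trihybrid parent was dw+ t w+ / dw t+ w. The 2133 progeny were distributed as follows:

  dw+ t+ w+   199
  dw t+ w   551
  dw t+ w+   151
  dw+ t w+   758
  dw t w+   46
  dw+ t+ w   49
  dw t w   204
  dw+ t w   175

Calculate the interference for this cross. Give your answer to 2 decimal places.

0.03

The two rarest classes, dw t w+ and dw+ t+ w, are the double crossovers. Comparing them with the parentals, only the dw allele has switched, so dw is the middle locus and the order is t – dw – w.
t–dw: (403 + 95)/2133 = 0.2335; dw–w: (326 + 95)/2133 = 0.1974.
Expected DCO frequency = 0.2335 × 0.1974 ≈ 0.04609; observed = 95/2133 ≈ 0.04454.
Coefficient of coincidence = 0.04454/0.04609 ≈ 0.97; interference = 1 − 0.97 = 0.03.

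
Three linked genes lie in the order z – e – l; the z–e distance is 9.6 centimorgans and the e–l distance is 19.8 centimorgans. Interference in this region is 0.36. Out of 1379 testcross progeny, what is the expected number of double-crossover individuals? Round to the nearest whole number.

Map distances give recombination frequencies of 0.096 and 0.198 for the two intervals.
With interference 0.36 (so coincidence = 0.64), expected double-crossover frequency = 0.096 × 0.198 × 0.64 = 0.01217.
Expected number = 0.01217 × 1379 = 16.78 ≈ 17.

17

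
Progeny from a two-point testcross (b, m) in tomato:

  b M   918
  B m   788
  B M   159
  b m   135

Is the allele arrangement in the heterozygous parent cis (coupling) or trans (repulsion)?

trans

The two most frequent classes are B m (788) and b M (918); these are the parental (non-recombinant) types.
So the F1 carried B m on one chromosome and b M on the other — the recessive alleles are on opposite chromosomes (trans / repulsion).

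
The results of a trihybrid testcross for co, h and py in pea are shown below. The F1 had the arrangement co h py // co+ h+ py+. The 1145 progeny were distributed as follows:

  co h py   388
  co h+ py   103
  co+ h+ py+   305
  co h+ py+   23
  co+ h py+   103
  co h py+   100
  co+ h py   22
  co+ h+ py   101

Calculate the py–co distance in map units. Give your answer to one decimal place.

21.5 map units

The two rarest classes, co+ h py and co h+ py+, are the double crossovers. Comparing them with the parentals, only the co allele has switched, so co is the middle locus and the order is py – co – h.
Crossovers in the py–co interval produce the single-crossover classes co h py+ and co+ h+ py (100 + 101 = 201) plus the double crossovers (45).
RF(py–co) = (201 + 45) / 1145 = 246/1145 = 0.2148 → 21.5 map units.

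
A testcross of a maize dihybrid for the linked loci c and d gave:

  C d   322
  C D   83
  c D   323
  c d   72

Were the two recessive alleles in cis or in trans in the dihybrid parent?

The two most frequent classes are C d (322) and c D (323); these are the parental (non-recombinant) types.
So the F1 carried C d on one chromosome and c D on the other — the recessive alleles are on opposite chromosomes (trans / repulsion).

trans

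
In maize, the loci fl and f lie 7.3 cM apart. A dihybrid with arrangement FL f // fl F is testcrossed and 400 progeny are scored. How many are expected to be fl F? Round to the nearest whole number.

185

A map distance of 7.3 cM corresponds to a recombination frequency of 0.073.
The F1 is FL f / fl F, so fl F is a parental gamete class with expected frequency (1 − r)/2 = 0.927/2 = 0.4635.
Expected number = 0.4635 × 400 = 185.40 ≈ 185.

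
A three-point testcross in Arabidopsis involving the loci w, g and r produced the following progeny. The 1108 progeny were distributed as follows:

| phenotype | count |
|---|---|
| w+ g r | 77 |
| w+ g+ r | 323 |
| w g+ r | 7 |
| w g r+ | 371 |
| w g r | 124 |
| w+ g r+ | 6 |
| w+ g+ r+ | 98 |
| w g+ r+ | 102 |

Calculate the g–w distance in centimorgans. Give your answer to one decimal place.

17.3 centimorgans

The two most frequent reciprocal classes, w+ g+ r and w g r+, are the parental types, so the F1 was w+ g+ r / w g r+.
The two rarest classes, w g+ r and w+ g r+, are the double crossovers. Comparing them with the parentals, only the w allele has switched, so w is the middle locus and the order is g – w – r.
Crossovers in the g–w interval produce the single-crossover classes w+ g r and w g+ r+ (77 + 102 = 179) plus the double crossovers (13).
RF(g–w) = (179 + 13) / 1108 = 192/1108 = 0.1733 → 17.3 centimorgans.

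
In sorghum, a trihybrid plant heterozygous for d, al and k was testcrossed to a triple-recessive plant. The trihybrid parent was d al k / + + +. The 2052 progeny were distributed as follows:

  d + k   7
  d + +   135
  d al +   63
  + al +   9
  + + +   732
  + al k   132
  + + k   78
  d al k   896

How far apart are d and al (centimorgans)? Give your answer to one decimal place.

The two rarest classes, d + k and + al +, are the double crossovers. Comparing them with the parentals, only the al allele has switched, so al is the middle locus and the order is k – al – d.
Crossovers in the al–d interval produce the single-crossover classes + al k and d + + (132 + 135 = 267) plus the double crossovers (16).
RF(al–d) = (267 + 16) / 2052 = 283/2052 = 0.1379 → 13.8 centimorgans.

13.8 centimorgans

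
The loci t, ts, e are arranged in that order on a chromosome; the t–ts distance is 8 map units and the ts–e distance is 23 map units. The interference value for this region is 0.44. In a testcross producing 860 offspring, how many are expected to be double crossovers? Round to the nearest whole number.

9

Map distances give recombination frequencies of 0.080 and 0.230 for the two intervals.
With interference 0.44 (so coincidence = 0.56), expected double-crossover frequency = 0.080 × 0.230 × 0.56 = 0.01030.
Expected number = 0.01030 × 860 = 8.86 ≈ 9.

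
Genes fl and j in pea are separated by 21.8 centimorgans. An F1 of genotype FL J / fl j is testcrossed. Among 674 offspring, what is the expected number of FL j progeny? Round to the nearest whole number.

A map distance of 21.8 centimorgans corresponds to a recombination frequency of 0.218.
The F1 is FL J / fl j, so FL j is a recombinant gamete class with expected frequency r/2 = 0.218/2 = 0.1090.
Expected number = 0.1090 × 674 = 73.47 ≈ 73.

73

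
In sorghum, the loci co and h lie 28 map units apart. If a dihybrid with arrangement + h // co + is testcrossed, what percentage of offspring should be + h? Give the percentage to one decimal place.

36.0%

A map distance of 28 map units corresponds to a recombination frequency of 0.280.
The F1 is + h / co +, so + h is a parental gamete class with expected frequency (1 − r)/2 = 0.720/2 = 0.3600.
That is 0.3600 = 36.0% of the progeny.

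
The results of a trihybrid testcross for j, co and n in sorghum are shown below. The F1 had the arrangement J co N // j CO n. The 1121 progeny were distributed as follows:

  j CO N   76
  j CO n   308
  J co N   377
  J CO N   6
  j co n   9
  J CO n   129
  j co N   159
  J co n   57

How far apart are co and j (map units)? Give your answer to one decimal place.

The two rarest classes, J CO N and j co n, are the double crossovers. Comparing them with the parentals, only the co allele has switched, so co is the middle locus and the order is n – co – j.
Crossovers in the co–j interval produce the single-crossover classes j co N and J CO n (159 + 129 = 288) plus the double crossovers (15).
RF(co–j) = (288 + 15) / 1121 = 303/1121 = 0.2703 → 27.0 map units.

27.0 map units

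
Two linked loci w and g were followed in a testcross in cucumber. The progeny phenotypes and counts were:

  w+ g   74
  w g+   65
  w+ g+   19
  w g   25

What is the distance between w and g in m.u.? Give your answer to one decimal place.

The two most frequent classes, w+ g (74) and w g+ (65), are the parental types, so the F1 was w+ g / w g+.
The recombinant classes are w+ g+ and w g: 19 + 25 = 44.
Recombination frequency = 44/183 = 0.2404 ≈ 24.0%, i.e. 24.0 m.u.

24.0 m.u.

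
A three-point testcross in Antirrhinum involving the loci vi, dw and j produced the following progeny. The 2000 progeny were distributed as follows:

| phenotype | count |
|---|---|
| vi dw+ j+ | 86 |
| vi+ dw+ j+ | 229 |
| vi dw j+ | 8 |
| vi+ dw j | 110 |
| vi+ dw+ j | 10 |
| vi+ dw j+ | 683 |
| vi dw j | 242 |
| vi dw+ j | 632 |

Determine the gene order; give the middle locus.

The two most frequent reciprocal classes, vi+ dw j+ and vi dw+ j, are the parental types, so the F1 was vi+ dw j+ / vi dw+ j.
The two rarest classes, vi dw j+ and vi+ dw+ j, are the double crossovers. Comparing them with the parentals, only the vi allele has switched, so vi is the middle locus and the order is j – vi – dw.

vi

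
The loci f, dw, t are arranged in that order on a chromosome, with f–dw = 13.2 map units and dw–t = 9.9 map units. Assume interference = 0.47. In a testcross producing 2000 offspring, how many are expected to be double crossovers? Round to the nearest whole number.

Map distances give recombination frequencies of 0.132 and 0.099 for the two intervals.
With interference 0.47 (so coincidence = 0.53), expected double-crossover frequency = 0.132 × 0.099 × 0.53 = 0.00693.
Expected number = 0.00693 × 2000 = 13.85 ≈ 14.

14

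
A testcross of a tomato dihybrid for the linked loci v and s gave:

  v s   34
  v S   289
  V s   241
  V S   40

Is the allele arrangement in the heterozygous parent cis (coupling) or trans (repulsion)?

trans

The two most frequent classes are V s (241) and v S (289); these are the parental (non-recombinant) types.
So the F1 carried V s on one chromosome and v S on the other — the recessive alleles are on opposite chromosomes (trans / repulsion).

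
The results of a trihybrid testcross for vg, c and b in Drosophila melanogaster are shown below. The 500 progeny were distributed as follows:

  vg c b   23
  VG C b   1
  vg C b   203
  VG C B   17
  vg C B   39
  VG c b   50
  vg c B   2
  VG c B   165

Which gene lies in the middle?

vg

The two most frequent reciprocal classes, VG c B and vg C b, are the parental types, so the F1 was VG c B / vg C b.
The two rarest classes, vg c B and VG C b, are the double crossovers. Comparing them with the parentals, only the vg allele has switched, so vg is the middle locus and the order is c – vg – b.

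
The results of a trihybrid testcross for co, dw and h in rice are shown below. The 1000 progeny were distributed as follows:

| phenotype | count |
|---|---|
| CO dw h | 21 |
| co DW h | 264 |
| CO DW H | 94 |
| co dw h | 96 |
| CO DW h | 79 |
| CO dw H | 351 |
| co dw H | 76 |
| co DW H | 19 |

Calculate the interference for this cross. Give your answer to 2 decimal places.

0.11

The two most frequent reciprocal classes, co DW h and CO dw H, are the parental types, so the F1 was co DW h / CO dw H.
The two rarest classes, co DW H and CO dw h, are the double crossovers. Comparing them with the parentals, only the h allele has switched, so h is the middle locus and the order is co – h – dw.
co–h: (155 + 40)/1000 = 0.1950; h–dw: (190 + 40)/1000 = 0.2300.
Expected DCO frequency = 0.1950 × 0.2300 ≈ 0.04485; observed = 40/1000 ≈ 0.04000.
Coefficient of coincidence = 0.04000/0.04485 ≈ 0.89; interference = 1 − 0.89 = 0.11.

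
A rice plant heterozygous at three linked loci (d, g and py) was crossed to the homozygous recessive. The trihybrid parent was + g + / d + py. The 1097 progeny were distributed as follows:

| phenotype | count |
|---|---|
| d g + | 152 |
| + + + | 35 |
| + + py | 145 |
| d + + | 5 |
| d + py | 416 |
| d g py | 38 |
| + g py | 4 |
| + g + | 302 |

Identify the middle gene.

py

The two rarest classes, + g py and d + +, are the double crossovers. Comparing them with the parentals, only the py allele has switched, so py is the middle locus and the order is d – py – g.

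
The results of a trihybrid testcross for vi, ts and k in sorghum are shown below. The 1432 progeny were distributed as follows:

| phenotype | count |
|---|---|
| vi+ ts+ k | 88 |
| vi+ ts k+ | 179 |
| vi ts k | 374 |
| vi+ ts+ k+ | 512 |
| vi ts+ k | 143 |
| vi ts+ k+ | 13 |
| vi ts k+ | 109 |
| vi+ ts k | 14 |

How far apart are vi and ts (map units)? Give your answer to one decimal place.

The two most frequent reciprocal classes, vi+ ts+ k+ and vi ts k, are the parental types, so the F1 was vi+ ts+ k+ / vi ts k.
The two rarest classes, vi ts+ k+ and vi+ ts k, are the double crossovers. Comparing them with the parentals, only the vi allele has switched, so vi is the middle locus and the order is k – vi – ts.
Crossovers in the vi–ts interval produce the single-crossover classes vi+ ts k+ and vi ts+ k (179 + 143 = 322) plus the double crossovers (27).
RF(vi–ts) = (322 + 27) / 1432 = 349/1432 = 0.2437 → 24.4 map units.

24.4 map units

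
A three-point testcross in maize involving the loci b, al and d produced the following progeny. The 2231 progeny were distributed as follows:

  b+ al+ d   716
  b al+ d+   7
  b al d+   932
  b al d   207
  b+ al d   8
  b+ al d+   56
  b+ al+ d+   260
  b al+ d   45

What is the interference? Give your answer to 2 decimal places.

0.40

The two most frequent reciprocal classes, b+ al+ d and b al d+, are the parental types, so the F1 was b+ al+ d / b al d+.
The two rarest classes, b+ al d and b al+ d+, are the double crossovers. Comparing them with the parentals, only the al allele has switched, so al is the middle locus and the order is b – al – d.
b–al: (101 + 15)/2231 = 0.0520; al–d: (467 + 15)/2231 = 0.2160.
Expected DCO frequency = 0.0520 × 0.2160 ≈ 0.01123; observed = 15/2231 ≈ 0.00672.
Coefficient of coincidence = 0.00672/0.01123 ≈ 0.60; interference = 1 − 0.60 = 0.40.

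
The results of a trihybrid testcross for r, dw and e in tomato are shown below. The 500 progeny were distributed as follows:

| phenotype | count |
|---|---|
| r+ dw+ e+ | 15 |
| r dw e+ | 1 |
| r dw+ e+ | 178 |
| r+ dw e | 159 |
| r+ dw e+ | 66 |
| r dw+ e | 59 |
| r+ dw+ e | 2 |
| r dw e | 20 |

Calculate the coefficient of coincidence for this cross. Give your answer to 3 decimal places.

0.308

The two most frequent reciprocal classes, r+ dw e and r dw+ e+, are the parental types, so the F1 was r+ dw e / r dw+ e+.
The two rarest classes, r+ dw+ e and r dw e+, are the double crossovers. Comparing them with the parentals, only the dw allele has switched, so dw is the middle locus and the order is r – dw – e.
r–dw: (35 + 3)/500 = 0.0760; dw–e: (125 + 3)/500 = 0.2560.
Expected DCO frequency = 0.0760 × 0.2560 ≈ 0.01946; observed = 3/500 ≈ 0.00600.
Coefficient of coincidence = 0.00600/0.01946 ≈ 0.308.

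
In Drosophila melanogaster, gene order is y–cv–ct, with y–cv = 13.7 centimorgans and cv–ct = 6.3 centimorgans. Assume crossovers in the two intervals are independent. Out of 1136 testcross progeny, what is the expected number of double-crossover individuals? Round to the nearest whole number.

10

Map distances give recombination frequencies of 0.137 and 0.063 for the two intervals.
With no interference, expected double-crossover frequency = 0.137 × 0.063 = 0.00863.
Expected number = 0.00863 × 1136 = 9.80 ≈ 10.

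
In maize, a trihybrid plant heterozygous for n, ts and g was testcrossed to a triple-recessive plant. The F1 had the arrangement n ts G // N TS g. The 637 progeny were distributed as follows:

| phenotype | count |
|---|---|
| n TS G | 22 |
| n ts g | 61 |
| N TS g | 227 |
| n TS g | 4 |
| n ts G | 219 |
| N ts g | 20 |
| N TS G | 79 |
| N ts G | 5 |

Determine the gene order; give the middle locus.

The two rarest classes, N ts G and n TS g, are the double crossovers. Comparing them with the parentals, only the n allele has switched, so n is the middle locus and the order is g – n – ts.

n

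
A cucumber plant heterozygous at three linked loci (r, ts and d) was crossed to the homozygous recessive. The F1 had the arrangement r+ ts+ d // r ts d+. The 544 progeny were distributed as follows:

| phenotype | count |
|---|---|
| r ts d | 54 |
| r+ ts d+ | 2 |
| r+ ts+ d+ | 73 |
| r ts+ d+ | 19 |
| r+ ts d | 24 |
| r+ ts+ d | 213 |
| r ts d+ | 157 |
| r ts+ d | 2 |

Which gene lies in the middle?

The two rarest classes, r ts+ d and r+ ts d+, are the double crossovers. Comparing them with the parentals, only the r allele has switched, so r is the middle locus and the order is d – r – ts.

r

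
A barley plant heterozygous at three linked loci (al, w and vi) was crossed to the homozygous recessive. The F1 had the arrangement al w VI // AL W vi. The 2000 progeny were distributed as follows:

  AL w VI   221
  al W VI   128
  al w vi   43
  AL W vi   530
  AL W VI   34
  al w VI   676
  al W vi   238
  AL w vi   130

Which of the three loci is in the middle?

vi

The two rarest classes, al w vi and AL W VI, are the double crossovers. Comparing them with the parentals, only the vi allele has switched, so vi is the middle locus and the order is al – vi – w.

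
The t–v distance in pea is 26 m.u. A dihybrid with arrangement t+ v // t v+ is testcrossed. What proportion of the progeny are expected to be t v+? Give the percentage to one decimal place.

A map distance of 26 m.u. corresponds to a recombination frequency of 0.260.
The F1 is t+ v / t v+, so t v+ is a parental gamete class with expected frequency (1 − r)/2 = 0.740/2 = 0.3700.
That is 0.3700 = 37.0% of the progeny.

37.0%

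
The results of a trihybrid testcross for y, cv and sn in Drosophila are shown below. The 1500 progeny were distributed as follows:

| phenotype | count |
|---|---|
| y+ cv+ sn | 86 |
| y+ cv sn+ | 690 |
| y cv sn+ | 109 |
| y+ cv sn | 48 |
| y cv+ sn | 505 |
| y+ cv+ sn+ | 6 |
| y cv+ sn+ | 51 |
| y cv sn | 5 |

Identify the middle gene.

cv

The two most frequent reciprocal classes, y cv+ sn and y+ cv sn+, are the parental types, so the F1 was y cv+ sn / y+ cv sn+.
The two rarest classes, y cv sn and y+ cv+ sn+, are the double crossovers. Comparing them with the parentals, only the cv allele has switched, so cv is the middle locus and the order is y – cv – sn.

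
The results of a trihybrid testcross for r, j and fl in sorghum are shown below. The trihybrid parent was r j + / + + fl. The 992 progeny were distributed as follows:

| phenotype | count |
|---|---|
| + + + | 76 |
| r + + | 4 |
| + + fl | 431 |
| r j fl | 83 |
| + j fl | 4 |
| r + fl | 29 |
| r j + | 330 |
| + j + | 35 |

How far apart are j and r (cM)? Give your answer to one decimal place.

The two rarest classes, r + + and + j fl, are the double crossovers. Comparing them with the parentals, only the j allele has switched, so j is the middle locus and the order is r – j – fl.
Crossovers in the r–j interval produce the single-crossover classes + j + and r + fl (35 + 29 = 64) plus the double crossovers (8).
RF(r–j) = (64 + 8) / 992 = 72/992 = 0.0726 → 7.3 cM.

7.3 cM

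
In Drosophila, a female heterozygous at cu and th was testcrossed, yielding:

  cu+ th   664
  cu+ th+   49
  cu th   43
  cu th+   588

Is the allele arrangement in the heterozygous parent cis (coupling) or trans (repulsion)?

The two most frequent classes are cu+ th (664) and cu th+ (588); these are the parental (non-recombinant) types.
So the F1 carried cu+ th on one chromosome and cu th+ on the other — the recessive alleles are on opposite chromosomes (trans / repulsion).

trans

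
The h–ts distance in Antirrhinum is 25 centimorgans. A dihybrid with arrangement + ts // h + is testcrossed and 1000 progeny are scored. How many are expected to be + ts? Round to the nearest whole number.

375

A map distance of 25 centimorgans corresponds to a recombination frequency of 0.250.
The F1 is + ts / h +, so + ts is a parental gamete class with expected frequency (1 − r)/2 = 0.750/2 = 0.3750.
Expected number = 0.3750 × 1000 = 375.00 ≈ 375.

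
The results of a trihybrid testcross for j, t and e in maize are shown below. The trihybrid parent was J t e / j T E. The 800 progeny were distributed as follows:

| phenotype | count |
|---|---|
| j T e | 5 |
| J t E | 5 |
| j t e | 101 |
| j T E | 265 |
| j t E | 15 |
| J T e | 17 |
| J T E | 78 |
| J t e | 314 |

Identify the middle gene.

The two rarest classes, J t E and j T e, are the double crossovers. Comparing them with the parentals, only the e allele has switched, so e is the middle locus and the order is j – e – t.

e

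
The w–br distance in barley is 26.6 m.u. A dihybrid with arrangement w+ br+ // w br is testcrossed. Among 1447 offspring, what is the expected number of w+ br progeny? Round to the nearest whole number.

A map distance of 26.6 m.u. corresponds to a recombination frequency of 0.266.
The F1 is w+ br+ / w br, so w+ br is a recombinant gamete class with expected frequency r/2 = 0.266/2 = 0.1330.
Expected number = 0.1330 × 1447 = 192.45 ≈ 192.

192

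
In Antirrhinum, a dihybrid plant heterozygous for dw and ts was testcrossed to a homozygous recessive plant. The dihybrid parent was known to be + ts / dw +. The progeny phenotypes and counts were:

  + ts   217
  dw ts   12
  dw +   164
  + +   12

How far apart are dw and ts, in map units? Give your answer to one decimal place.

5.9 map units

The recombinant classes are + + and dw ts: 12 + 12 = 24.
Recombination frequency = 24/405 = 0.0593 ≈ 5.9%, i.e. 5.9 map units.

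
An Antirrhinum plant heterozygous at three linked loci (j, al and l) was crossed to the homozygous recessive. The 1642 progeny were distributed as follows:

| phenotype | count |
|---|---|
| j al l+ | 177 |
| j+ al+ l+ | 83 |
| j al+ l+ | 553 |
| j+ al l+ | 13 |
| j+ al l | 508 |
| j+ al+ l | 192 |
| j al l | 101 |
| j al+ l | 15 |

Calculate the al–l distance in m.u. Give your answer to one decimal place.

24.2 m.u.

The two most frequent reciprocal classes, j al+ l+ and j+ al l, are the parental types, so the F1 was j al+ l+ / j+ al l.
The two rarest classes, j al+ l and j+ al l+, are the double crossovers. Comparing them with the parentals, only the l allele has switched, so l is the middle locus and the order is j – l – al.
Crossovers in the l–al interval produce the single-crossover classes j al l+ and j+ al+ l (177 + 192 = 369) plus the double crossovers (28).
RF(l–al) = (369 + 28) / 1642 = 397/1642 = 0.2418 → 24.2 m.u.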